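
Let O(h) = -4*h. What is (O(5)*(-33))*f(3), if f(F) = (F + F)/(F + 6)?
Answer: 440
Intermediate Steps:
f(F) = 2*F/(6 + F) (f(F) = (2*F)/(6 + F) = 2*F/(6 + F))
(O(5)*(-33))*f(3) = (-4*5*(-33))*(2*3/(6 + 3)) = (-20*(-33))*(2*3/9) = 660*(2*3*(1/9)) = 660*(2/3) = 440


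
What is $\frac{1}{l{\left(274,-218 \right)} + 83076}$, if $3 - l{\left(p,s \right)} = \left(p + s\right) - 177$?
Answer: $\frac{1}{83200} \approx 1.2019 \cdot 10^{-5}$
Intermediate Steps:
$l{\left(p,s \right)} = 180 - p - s$ ($l{\left(p,s \right)} = 3 - \left(\left(p + s\right) - 177\right) = 3 - \left(-177 + p + s\right) = 180 - p - s$)
$\frac{1}{l{\left(274,-218 \right)} + 83076} = \frac{1}{\left(180 - 274 - -218\right) + 83076} = \frac{1}{\left(180 - 274 + 218\right) + 83076} = \frac{1}{124 + 83076} = \frac{1}{83200}$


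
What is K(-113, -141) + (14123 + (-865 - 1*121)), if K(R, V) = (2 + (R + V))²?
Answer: 76641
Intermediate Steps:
K(R, V) = (2 + R + V)²
K(-113, -141) + (14123 + (-865 - 1*121)) = (2 - 113 - 141)² + (14123 + (-865 - 1*121)) = (-252)² + (14123 + (-865 - 121)) = 63504 + (14123 - 986) = 63504 + 13137 = 76641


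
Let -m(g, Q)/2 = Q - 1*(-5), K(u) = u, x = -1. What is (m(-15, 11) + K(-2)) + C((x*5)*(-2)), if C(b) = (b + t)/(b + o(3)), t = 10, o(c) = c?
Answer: -422/13 ≈ -32.462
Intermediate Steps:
C(b) = (10 + b)/(3 + b) (C(b) = (b + 10)/(b + 3) = (10 + b)/(3 + b))
m(g, Q) = -10 - 2*Q (m(g, Q) = -2*(Q - 1*(-5)) = -2*(Q + 5) = -2*(5 + Q) = -10 - 2*Q)
(m(-15, 11) + K(-2)) + C((x*5)*(-2)) = ((-10 - 2*11) - 2) + (10 - 1*5*(-2))/(3 - 1*5*(-2)) = ((-10 - 22) - 2) + (10 - 5*(-2))/(3 - 5*(-2)) = (-32 - 2) + (10 + 10)/(3 + 10) = -34 + 20/13 = -422/13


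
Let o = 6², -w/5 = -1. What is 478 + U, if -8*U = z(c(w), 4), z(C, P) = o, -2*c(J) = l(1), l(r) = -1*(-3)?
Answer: 947/2 ≈ 473.50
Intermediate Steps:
w = 5 (w = -5*(-1) = 5)
l(r) = 3
o = 36
c(J) = -3/2 (c(J) = -½*3 = -3/2)
z(C, P) = 36
U = -9/2 (U = -⅛*36 = -9/2 ≈ -4.5000)
478 + U = 478 - 9/2 = 947/2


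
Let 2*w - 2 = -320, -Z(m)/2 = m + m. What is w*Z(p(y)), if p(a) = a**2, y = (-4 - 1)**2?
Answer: 397500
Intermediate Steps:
y = 25 (y = (-5)**2 = 25)
Z(m) = -4*m (Z(m) = -2*(m + m) = -4*m)
w = -159 (w = 1 + (1/2)*(-320) = 1 - 160 = -159)
w*Z(p(y)) = -(-636)*25**2 = -(-636)*625 = -159*(-2500) = 397500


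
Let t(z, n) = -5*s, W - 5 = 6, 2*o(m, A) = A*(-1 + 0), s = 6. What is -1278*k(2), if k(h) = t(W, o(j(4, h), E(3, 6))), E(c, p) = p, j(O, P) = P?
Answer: 38340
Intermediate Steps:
o(m, A) = -A/2 (o(m, A) = (A*(-1 + 0))/2 = (A*(-1))/2 = (-A)/2 = -A/2)
W = 11 (W = 5 + 6 = 11)
t(z, n) = -30 (t(z, n) = -5*6 = -30)
k(h) = -30
-1278*k(2) = -1278*(-30) = 38340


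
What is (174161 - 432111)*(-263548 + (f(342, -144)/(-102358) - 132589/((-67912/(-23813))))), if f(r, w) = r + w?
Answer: 138982817839484590125/1737834124 ≈ 7.9975e+10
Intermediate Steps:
(174161 - 432111)*(-263548 + (f(342, -144)/(-102358) - 132589/((-67912/(-23813))))) = (174161 - 432111)*(-263548 + ((342 - 144)/(-102358) - 132589/((-67912/(-23813))))) = -257950*(-263548 + (198*(-1/102358) - 132589/((-67912*(-1/23813))))) = -257950*(-263548 + (-99/51179 - 132589/67912/23813)) = -257950*(-263548 + (-99/51179 - 132589*23813/67912)) = -257950*(-263548 + (-99/51179 - 3157341857/67912)) = -257950*(-263548 - 161589605622691/3475668248) = -257950*(-1077595021046595/3475668248) = 138982817839484590125/1737834124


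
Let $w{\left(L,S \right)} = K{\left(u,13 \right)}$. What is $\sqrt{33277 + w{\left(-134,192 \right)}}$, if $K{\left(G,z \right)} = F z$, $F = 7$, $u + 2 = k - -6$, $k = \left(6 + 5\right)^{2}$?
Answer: $2 \sqrt{8342} \approx 182.67$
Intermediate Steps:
$k = 121$ ($k = 11^{2} = 121$)
$u = 125$ ($u = -2 + \left(121 - -6\right) = -2 + \left(121 + 6\right) = -2 + 127 = 125$)
$K{\left(G,z \right)} = 7 z$
$w{\left(L,S \right)} = 91$ ($w{\left(L,S \right)} = 7 \cdot 13 = 91$)
$\sqrt{33277 + w{\left(-134,192 \right)}} = \sqrt{33277 + 91} = \sqrt{33368} = 2 \sqrt{8342}$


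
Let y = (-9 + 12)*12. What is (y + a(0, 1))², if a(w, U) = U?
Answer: 1369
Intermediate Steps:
y = 36 (y = 3*12 = 36)
(y + a(0, 1))² = (36 + 1)² = 37² = 1369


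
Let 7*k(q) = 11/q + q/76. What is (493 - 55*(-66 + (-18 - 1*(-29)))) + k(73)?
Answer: 136631213/38836 ≈ 3518.2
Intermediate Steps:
k(q) = q/532 + 11/(7*q) (k(q) = (11/q + q/76)/7 = q/532 + 11/(7*q))
(493 - 55*(-66 + (-18 - 1*(-29)))) + k(73) = (493 - 55*(-66 + (-18 - 1*(-29)))) + (1/532)*(836 + 73**2)/73 = (493 - 55*(-66 + (-18 + 29))) + (1/532)*(1/73)*(836 + 5329) = (493 - 55*(-66 + 11)) + (1/532)*(1/73)*6165 = (493 - 55*(-55)) + 6165/38836 = (493 + 3025) + 6165/38836 = 3518 + 6165/38836 = 136631213/38836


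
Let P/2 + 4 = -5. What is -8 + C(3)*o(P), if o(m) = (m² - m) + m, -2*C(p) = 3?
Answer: -494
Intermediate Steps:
P = -18 (P = -8 + 2*(-5) = -8 - 10 = -18)
C(p) = -3/2 (C(p) = -½*3 = -3/2)
o(m) = m²
-8 + C(3)*o(P) = -8 - 3/2*(-18)² = -8 - 3/2*324 = -8 - 486 = -494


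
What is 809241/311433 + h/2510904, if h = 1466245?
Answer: 75411016453/23696314104 ≈ 3.1824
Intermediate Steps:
809241/311433 + h/2510904 = 809241/311433 + 1466245/2510904 = 809241*(1/311433) + 1466245*(1/2510904) = 269747/103811 + 133295/228264 = 75411016453/23696314104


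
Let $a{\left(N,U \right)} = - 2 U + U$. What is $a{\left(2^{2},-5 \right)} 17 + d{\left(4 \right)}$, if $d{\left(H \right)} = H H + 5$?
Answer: $106$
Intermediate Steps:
$d{\left(H \right)} = 5 + H^{2}$ ($d{\left(H \right)} = H^{2} + 5 = 5 + H^{2}$)
$a{\left(N,U \right)} = - U$
$a{\left(2^{2},-5 \right)} 17 + d{\left(4 \right)} = \left(-1\right) \left(-5\right) 17 + \left(5 + 4^{2}\right) = 5 \cdot 17 + \left(5 + 16\right) = 85 + 21 = 106$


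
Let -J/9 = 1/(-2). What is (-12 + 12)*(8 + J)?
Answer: 0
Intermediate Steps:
J = 9/2 (J = -9/(-2) = -9*(-1/2) = 9/2 ≈ 4.5000)
(-12 + 12)*(8 + J) = (-12 + 12)*(8 + 9/2) = 0*(25/2) = 0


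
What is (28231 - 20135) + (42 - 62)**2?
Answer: 8496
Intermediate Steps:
(28231 - 20135) + (42 - 62)**2 = 8096 + (-20)**2 = 8096 + 400 = 8496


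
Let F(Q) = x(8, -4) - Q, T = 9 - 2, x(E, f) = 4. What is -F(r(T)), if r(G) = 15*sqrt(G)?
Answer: -4 + 15*sqrt(7) ≈ 35.686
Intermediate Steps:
T = 7
F(Q) = 4 - Q
-F(r(T)) = -(4 - 15*sqrt(7)) = -4 + 15*sqrt(7)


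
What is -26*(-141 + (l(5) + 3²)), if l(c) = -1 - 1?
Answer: 3484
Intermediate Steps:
l(c) = -2
-26*(-141 + (l(5) + 3²)) = -26*(-141 + (-2 + 3²)) = -26*(-141 + (-2 + 9)) = -26*(-141 + 7) = -26*(-134) = 3484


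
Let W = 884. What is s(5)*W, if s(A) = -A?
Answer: -4420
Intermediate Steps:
s(5)*W = -1*5*884 = -5*884 = -4420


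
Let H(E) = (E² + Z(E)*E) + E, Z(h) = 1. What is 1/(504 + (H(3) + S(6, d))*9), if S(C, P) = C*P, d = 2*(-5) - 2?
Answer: -⅑ ≈ -0.11111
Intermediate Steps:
d = -12 (d = -10 - 2 = -12)
H(E) = E² + 2*E (H(E) = (E² + 1*E) + E = (E² + E) + E = (E + E²) + E = E² + 2*E)
1/(504 + (H(3) + S(6, d))*9) = 1/(504 + (3*(2 + 3) + 6*(-12))*9) = 1/(504 + (3*5 - 72)*9) = 1/(504 + (15 - 72)*9) = 1/(504 - 57*9) = 1/(504 - 513) = 1/(-9) = -⅑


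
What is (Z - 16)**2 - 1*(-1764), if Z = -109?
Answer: 17389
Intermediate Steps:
(Z - 16)**2 - 1*(-1764) = (-109 - 16)**2 - 1*(-1764) = (-125)**2 + 1764 = 15625 + 1764 = 17389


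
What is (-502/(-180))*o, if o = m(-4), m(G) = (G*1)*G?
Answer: 2008/45 ≈ 44.622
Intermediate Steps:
m(G) = G**2 (m(G) = G*G = G**2)
o = 16 (o = (-4)**2 = 16)
(-502/(-180))*o = -502/(-180)*16 = -502*(-1/180)*16 = (251/90)*16 = 2008/45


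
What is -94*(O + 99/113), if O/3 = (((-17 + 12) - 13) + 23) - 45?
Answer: 1265334/113 ≈ 11198.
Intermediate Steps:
O = -120 (O = 3*((((-17 + 12) - 13) + 23) - 45) = 3*(((-5 - 13) + 23) - 45) = 3*((-18 + 23) - 45) = 3*(5 - 45) = 3*(-40) = -120)
-94*(O + 99/113) = -94*(-120 + 99/113) = -94*(-13461/113) = 1265334/113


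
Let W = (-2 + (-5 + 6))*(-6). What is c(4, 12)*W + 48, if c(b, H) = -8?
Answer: 0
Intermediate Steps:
W = 6 (W = (-2 + 1)*(-6) = -1*(-6) = 6)
c(4, 12)*W + 48 = -8*6 + 48 = -48 + 48 = 0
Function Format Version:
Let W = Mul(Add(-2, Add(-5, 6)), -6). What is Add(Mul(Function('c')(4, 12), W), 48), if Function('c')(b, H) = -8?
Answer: 0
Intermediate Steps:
W = 6 (W = Mul(Add(-2, 1), -6) = Mul(-1, -6) = 6)
Add(Mul(Function('c')(4, 12), W), 48) = Add(Mul(-8, 6), 48) = Add(-48, 48) = 0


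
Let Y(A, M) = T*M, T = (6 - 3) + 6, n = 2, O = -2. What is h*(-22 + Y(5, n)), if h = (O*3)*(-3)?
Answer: -72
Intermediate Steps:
T = 9 (T = 3 + 6 = 9)
Y(A, M) = 9*M
h = 18 (h = -2*3*(-3) = -6*(-3) = 18)
h*(-22 + Y(5, n)) = 18*(-22 + 9*2) = 18*(-22 + 18) = 18*(-4) = -72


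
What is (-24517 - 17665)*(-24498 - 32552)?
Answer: 2406483100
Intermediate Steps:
(-24517 - 17665)*(-24498 - 32552) = -42182*(-57050) = 2406483100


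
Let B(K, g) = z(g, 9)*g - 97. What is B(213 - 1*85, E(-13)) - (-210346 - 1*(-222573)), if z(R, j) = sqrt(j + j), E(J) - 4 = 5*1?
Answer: -12324 + 27*sqrt(2) ≈ -12286.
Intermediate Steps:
E(J) = 9 (E(J) = 4 + 5*1 = 4 + 5 = 9)
z(R, j) = sqrt(2)*sqrt(j) (z(R, j) = sqrt(2*j) = sqrt(2)*sqrt(j))
B(K, g) = -97 + 3*g*sqrt(2) (B(K, g) = (sqrt(2)*sqrt(9))*g - 97 = (sqrt(2)*3)*g - 97 = (3*sqrt(2))*g - 97 = 3*g*sqrt(2) - 97 = -97 + 3*g*sqrt(2))
B(213 - 1*85, E(-13)) - (-210346 - 1*(-222573)) = (-97 + 3*9*sqrt(2)) - (-210346 - 1*(-222573)) = (-97 + 27*sqrt(2)) - (-210346 + 222573) = (-97 + 27*sqrt(2)) - 1*12227 = (-97 + 27*sqrt(2)) - 12227 = -12324 + 27*sqrt(2)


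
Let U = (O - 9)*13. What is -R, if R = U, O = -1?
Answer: 130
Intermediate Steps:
U = -130 (U = (-1 - 9)*13 = -10*13 = -130)
R = -130
-R = -1*(-130) = 130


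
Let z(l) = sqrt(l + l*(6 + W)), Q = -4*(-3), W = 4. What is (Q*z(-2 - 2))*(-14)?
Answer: -336*I*sqrt(11) ≈ -1114.4*I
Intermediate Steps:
Q = 12
z(l) = sqrt(11)*sqrt(l) (z(l) = sqrt(l + l*(6 + 4)) = sqrt(l + l*10) = sqrt(l + 10*l) = sqrt(11*l) = sqrt(11)*sqrt(l))
(Q*z(-2 - 2))*(-14) = (12*(sqrt(11)*sqrt(-2 - 2)))*(-14) = (12*(sqrt(11)*sqrt(-4)))*(-14) = (12*(sqrt(11)*(2*I)))*(-14) = (12*(2*I*sqrt(11)))*(-14) = (24*I*sqrt(11))*(-14) = -336*I*sqrt(11)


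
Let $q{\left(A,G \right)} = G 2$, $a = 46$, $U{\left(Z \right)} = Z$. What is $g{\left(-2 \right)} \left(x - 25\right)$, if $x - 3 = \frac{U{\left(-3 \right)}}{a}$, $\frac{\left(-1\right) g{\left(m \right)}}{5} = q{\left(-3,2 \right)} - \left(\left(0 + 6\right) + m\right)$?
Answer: $0$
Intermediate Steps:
$q{\left(A,G \right)} = 2 G$
$g{\left(m \right)} = 10 + 5 m$ ($g{\left(m \right)} = - 5 \left(2 \cdot 2 - \left(\left(0 + 6\right) + m\right)\right) = - 5 \left(4 - \left(6 + m\right)\right) = - 5 \left(-2 - m\right) = 10 + 5 m$)
$x = \frac{135}{46}$ ($x = 3 - \frac{3}{46} = \frac{135}{46} \approx 2.9348$)
$g{\left(-2 \right)} \left(x - 25\right) = \left(10 + 5 \left(-2\right)\right) \left(\frac{135}{46} - 25\right) = \left(10 - 10\right) \left(- \frac{1015}{46}\right) = 0 \left(- \frac{1015}{46}\right) = 0$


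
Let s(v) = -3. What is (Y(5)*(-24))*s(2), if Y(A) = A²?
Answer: 1800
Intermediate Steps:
(Y(5)*(-24))*s(2) = (5²*(-24))*(-3) = (25*(-24))*(-3) = -600*(-3) = 1800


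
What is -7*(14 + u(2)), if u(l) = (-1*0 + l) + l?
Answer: -126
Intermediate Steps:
u(l) = 2*l (u(l) = (0 + l) + l = l + l = 2*l)
-7*(14 + u(2)) = -7*(14 + 2*2) = -7*(14 + 4) = -7*18 = -126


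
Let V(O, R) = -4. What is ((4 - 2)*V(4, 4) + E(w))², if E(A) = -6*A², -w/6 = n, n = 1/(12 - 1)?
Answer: 1401856/14641 ≈ 95.749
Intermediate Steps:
n = 1/11 ≈ 0.090909
w = -6/11 (w = -6*1/11 = -6/11 ≈ -0.54545)
((4 - 2)*V(4, 4) + E(w))² = ((4 - 2)*(-4) - 6*(-6/11)²)² = (2*(-4) - 6*36/121)² = (-8 - 216/121)² = (-1184/121)² = 1401856/14641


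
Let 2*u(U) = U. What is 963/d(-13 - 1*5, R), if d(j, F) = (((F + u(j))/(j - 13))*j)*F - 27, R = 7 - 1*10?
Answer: -3317/21 ≈ -157.95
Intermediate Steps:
R = -3 (R = 7 - 10 = -3)
u(U) = U/2
d(j, F) = -27 + F*j*(F + j/2)/(-13 + j) (d(j, F) = (((F + j/2)/(j - 13))*j)*F - 27 = (((F + j/2)/(-13 + j))*j)*F - 27 = (j*(F + j/2)/(-13 + j))*F - 27 = F*j*(F + j/2)/(-13 + j) - 27 = -27 + F*j*(F + j/2)/(-13 + j))
963/d(-13 - 1*5, R) = 963/(((351 - 27*(-13 - 1*5) + (-13 - 1*5)*(-3)² + (½)*(-3)*(-13 - 1*5)²)/(-13 + (-13 - 1*5)))) = 963/(((351 - 27*(-13 - 5) + (-13 - 5)*9 + (½)*(-3)*(-13 - 5)²)/(-13 + (-13 - 5)))) = 963/(((351 - 27*(-18) - 18*9 + (½)*(-3)*(-18)²)/(-13 - 18))) = 963/(((351 + 486 - 162 + (½)*(-3)*324)/(-31))) = 963/((-(351 + 486 - 162 - 486)/31)) = 963/((-1/31*189)) = 963/(-189/31) = 963*(-31/189) = -3317/21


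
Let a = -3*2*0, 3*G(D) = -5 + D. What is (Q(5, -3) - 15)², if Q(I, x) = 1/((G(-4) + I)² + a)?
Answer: 3481/16 ≈ 217.56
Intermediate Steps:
G(D) = -5/3 + D/3 (G(D) = (-5 + D)/3 = -5/3 + D/3)
a = 0 (a = -6*0 = 0)
Q(I, x) = (-3 + I)⁻² (Q(I, x) = 1/(((-5/3 + (⅓)*(-4)) + I)² + 0) = 1/(((-5/3 - 4/3) + I)² + 0) = 1/((-3 + I)² + 0) = 1/((-3 + I)²) = (-3 + I)⁻²)
(Q(5, -3) - 15)² = ((-3 + 5)⁻² - 15)² = (2⁻² - 15)² = (¼ - 15)² = (-59/4)² = 3481/16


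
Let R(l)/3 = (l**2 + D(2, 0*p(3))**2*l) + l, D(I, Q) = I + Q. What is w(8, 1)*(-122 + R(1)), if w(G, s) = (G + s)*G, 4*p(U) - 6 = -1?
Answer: -7488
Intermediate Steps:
p(U) = 5/4 (p(U) = 3/2 + (1/4)*(-1) = 3/2 - 1/4 = 5/4)
w(G, s) = G*(G + s)
R(l) = 3*l**2 + 15*l (R(l) = 3*((l**2 + (2 + 0*(5/4))**2*l) + l) = 3*((l**2 + (2 + 0)**2*l) + l) = 3*((l**2 + 2**2*l) + l) = 3*((l**2 + 4*l) + l) = 3*(l**2 + 5*l) = 3*l**2 + 15*l)
w(8, 1)*(-122 + R(1)) = (8*(8 + 1))*(-122 + 3*1*(5 + 1)) = (8*9)*(-122 + 3*1*6) = 72*(-122 + 18) = 72*(-104) = -7488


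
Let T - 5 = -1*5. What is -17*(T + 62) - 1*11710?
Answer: -12764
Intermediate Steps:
T = 0 (T = 5 - 1*5 = 5 - 5 = 0)
-17*(T + 62) - 1*11710 = -17*(0 + 62) - 1*11710 = -17*62 - 11710 = -1054 - 11710 = -12764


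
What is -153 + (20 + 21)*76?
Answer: 2963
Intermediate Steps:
-153 + (20 + 21)*76 = -153 + 41*76 = -153 + 3116 = 2963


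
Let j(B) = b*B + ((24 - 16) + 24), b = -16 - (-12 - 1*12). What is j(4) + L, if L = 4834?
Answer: 4898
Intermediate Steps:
b = 8 (b = -16 - (-12 - 12) = -16 - 1*(-24) = -16 + 24 = 8)
j(B) = 32 + 8*B (j(B) = 8*B + ((24 - 16) + 24) = 8*B + (8 + 24) = 8*B + 32 = 32 + 8*B)
j(4) + L = (32 + 8*4) + 4834 = (32 + 32) + 4834 = 64 + 4834 = 4898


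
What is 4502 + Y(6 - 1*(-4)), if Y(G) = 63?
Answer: 4565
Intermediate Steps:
4502 + Y(6 - 1*(-4)) = 4502 + 63 = 4565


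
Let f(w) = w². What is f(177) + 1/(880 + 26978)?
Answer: 872763283/27858 ≈ 31329.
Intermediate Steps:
f(177) + 1/(880 + 26978) = 177² + 1/(880 + 26978) = 31329 + 1/27858 = 872763283/27858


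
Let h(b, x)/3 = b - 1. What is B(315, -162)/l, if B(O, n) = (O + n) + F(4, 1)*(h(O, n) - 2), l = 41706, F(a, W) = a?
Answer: 559/5958 ≈ 0.093823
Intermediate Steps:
h(b, x) = -3 + 3*b (h(b, x) = 3*(b - 1) = 3*(-1 + b) = -3 + 3*b)
B(O, n) = -20 + n + 13*O (B(O, n) = (O + n) + 4*((-3 + 3*O) - 2) = (O + n) + 4*(-5 + 3*O) = (O + n) + (-20 + 12*O) = -20 + n + 13*O)
B(315, -162)/l = (-20 - 162 + 13*315)/41706 = (-20 - 162 + 4095)*(1/41706) = 3913*(1/41706) = 559/5958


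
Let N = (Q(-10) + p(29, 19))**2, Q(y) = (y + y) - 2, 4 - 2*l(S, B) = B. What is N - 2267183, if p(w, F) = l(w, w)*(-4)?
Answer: -2266399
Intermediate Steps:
l(S, B) = 2 - B/2
Q(y) = -2 + 2*y (Q(y) = 2*y - 2 = -2 + 2*y)
p(w, F) = -8 + 2*w (p(w, F) = (2 - w/2)*(-4) = -8 + 2*w)
N = 784 (N = ((-2 + 2*(-10)) + (-8 + 2*29))**2 = ((-2 - 20) + (-8 + 58))**2 = (-22 + 50)**2 = 28**2 = 784)
N - 2267183 = 784 - 2267183 = -2266399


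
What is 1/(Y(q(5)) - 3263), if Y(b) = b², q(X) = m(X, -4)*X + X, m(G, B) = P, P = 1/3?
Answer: -9/28967 ≈ -0.00031070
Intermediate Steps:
P = ⅓ (P = 1*(⅓) = ⅓ ≈ 0.33333)
m(G, B) = ⅓
q(X) = 4*X/3 (q(X) = X/3 + X = 4*X/3)
1/(Y(q(5)) - 3263) = 1/(((4/3)*5)² - 3263) = 1/((20/3)² - 3263) = 1/(400/9 - 3263) = 1/(-28967/9) = -9/28967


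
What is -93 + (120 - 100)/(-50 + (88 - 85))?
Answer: -4391/47 ≈ -93.426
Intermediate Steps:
-93 + (120 - 100)/(-50 + (88 - 85)) = -93 + 20/(-50 + 3) = -93 + 20/(-47) = -93 + 20*(-1/47) = -93 - 20/47 = -4391/47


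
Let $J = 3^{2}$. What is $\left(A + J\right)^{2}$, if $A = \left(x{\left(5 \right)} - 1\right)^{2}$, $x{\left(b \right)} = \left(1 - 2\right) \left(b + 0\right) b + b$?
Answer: $202500$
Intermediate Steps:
$x{\left(b \right)} = b - b^{2}$ ($x{\left(b \right)} = - b b + b = - b^{2} + b = b - b^{2}$)
$J = 9$
$A = 441$ ($A = \left(5 \left(1 - 5\right) - 1\right)^{2} = \left(5 \left(-4\right) - 1\right)^{2} = \left(-20 - 1\right)^{2} = \left(-21\right)^{2} = 441$)
$\left(A + J\right)^{2} = \left(441 + 9\right)^{2} = 450^{2} = 202500$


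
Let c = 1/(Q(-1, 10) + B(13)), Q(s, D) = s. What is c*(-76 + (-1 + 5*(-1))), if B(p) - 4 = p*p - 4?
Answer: -41/84 ≈ -0.48810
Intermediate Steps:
B(p) = p² (B(p) = 4 + (p*p - 4) = 4 + (p² - 4) = 4 + (-4 + p²) = p²)
c = 1/168 (c = 1/(-1 + 13²) = 1/(-1 + 169) = 1/168 ≈ 0.0059524)
c*(-76 + (-1 + 5*(-1))) = (-76 + (-1 + 5*(-1)))/168 = (-76 + (-1 - 5))/168 = (-76 - 6)/168 = (1/168)*(-82) = -41/84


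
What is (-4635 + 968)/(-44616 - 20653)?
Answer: 3667/65269 ≈ 0.056183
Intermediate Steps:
(-4635 + 968)/(-44616 - 20653) = -3667/(-65269) = -3667*(-1/65269) = 3667/65269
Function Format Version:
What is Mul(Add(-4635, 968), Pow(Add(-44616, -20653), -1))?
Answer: Rational(3667, 65269) ≈ 0.056183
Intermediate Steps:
Mul(Add(-4635, 968), Pow(Add(-44616, -20653), -1)) = Mul(-3667, Pow(-65269, -1)) = Mul(-3667, Rational(-1, 65269)) = Rational(3667, 65269)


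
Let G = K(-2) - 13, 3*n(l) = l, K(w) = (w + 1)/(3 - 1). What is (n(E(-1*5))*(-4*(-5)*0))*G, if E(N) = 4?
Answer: 0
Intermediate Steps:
K(w) = 1/2 + w/2 (K(w) = (1 + w)/2 = (1 + w)*(1/2) = 1/2 + w/2)
n(l) = l/3
G = -27/2 (G = (1/2 + (1/2)*(-2)) - 13 = (1/2 - 1) - 13 = -1/2 - 13 = -27/2 ≈ -13.500)
(n(E(-1*5))*(-4*(-5)*0))*G = (((1/3)*4)*(-4*(-5)*0))*(-27/2) = (4*(20*0)/3)*(-27/2) = ((4/3)*0)*(-27/2) = 0*(-27/2) = 0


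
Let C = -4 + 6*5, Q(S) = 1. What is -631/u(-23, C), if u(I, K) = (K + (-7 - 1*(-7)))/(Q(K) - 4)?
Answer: 1893/26 ≈ 72.808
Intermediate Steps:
C = 26 (C = -4 + 30 = 26)
u(I, K) = -K/3 (u(I, K) = (K + (-7 - 1*(-7)))/(1 - 4) = (K + (-7 + 7))/(-3) = (K + 0)*(-⅓) = K*(-⅓) = -K/3)
-631/u(-23, C) = -631/((-⅓*26)) = -631/(-26/3) = -631*(-3/26) = 1893/26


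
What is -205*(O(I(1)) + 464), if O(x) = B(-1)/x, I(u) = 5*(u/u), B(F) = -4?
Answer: -94956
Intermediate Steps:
I(u) = 5 (I(u) = 5*1 = 5)
O(x) = -4/x
-205*(O(I(1)) + 464) = -205*(-4/5 + 464) = -205*(-4*⅕ + 464) = -205*(-⅘ + 464) = -205*2316/5 = -94956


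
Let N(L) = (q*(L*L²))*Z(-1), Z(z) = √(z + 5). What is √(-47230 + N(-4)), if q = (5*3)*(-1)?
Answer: I*√45310 ≈ 212.86*I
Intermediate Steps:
Z(z) = √(5 + z)
q = -15 (q = 15*(-1) = -15)
N(L) = -30*L³ (N(L) = (-15*L*L²)*√(5 - 1) = (-15*L³)*√4 = -15*L³*2 = -30*L³)
√(-47230 + N(-4)) = √(-47230 - 30*(-4)³) = √(-47230 - 30*(-64)) = √(-47230 + 1920) = √(-45310) = I*√45310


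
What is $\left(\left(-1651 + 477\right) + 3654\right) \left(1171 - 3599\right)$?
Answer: $-6021440$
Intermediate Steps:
$\left(\left(-1651 + 477\right) + 3654\right) \left(1171 - 3599\right) = \left(-1174 + 3654\right) \left(-2428\right) = 2480 \left(-2428\right) = -6021440$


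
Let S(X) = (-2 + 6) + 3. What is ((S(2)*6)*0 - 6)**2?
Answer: 36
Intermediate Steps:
S(X) = 7 (S(X) = 4 + 3 = 7)
((S(2)*6)*0 - 6)**2 = ((7*6)*0 - 6)**2 = (42*0 - 6)**2 = (0 - 6)**2 = (-6)**2 = 36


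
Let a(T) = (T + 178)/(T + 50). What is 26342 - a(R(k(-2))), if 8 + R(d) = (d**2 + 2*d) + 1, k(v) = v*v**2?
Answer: 2396903/91 ≈ 26340.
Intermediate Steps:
k(v) = v**3
R(d) = -7 + d**2 + 2*d (R(d) = -8 + ((d**2 + 2*d) + 1) = -8 + (1 + d**2 + 2*d) = -7 + d**2 + 2*d)
a(T) = (178 + T)/(50 + T)
26342 - a(R(k(-2))) = 26342 - (178 + (-7 + ((-2)**3)**2 + 2*(-2)**3))/(50 + (-7 + ((-2)**3)**2 + 2*(-2)**3)) = 26342 - (178 + (-7 + (-8)**2 + 2*(-8)))/(50 + (-7 + (-8)**2 + 2*(-8))) = 26342 - (178 + (-7 + 64 - 16))/(50 + (-7 + 64 - 16)) = 26342 - (178 + 41)/(50 + 41) = 26342 - 219/91 = 2396903/91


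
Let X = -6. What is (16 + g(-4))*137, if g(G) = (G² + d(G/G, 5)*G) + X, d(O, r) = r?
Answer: 822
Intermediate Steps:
g(G) = -6 + G² + 5*G (g(G) = (G² + 5*G) - 6 = -6 + G² + 5*G)
(16 + g(-4))*137 = (16 + (-6 + (-4)² + 5*(-4)))*137 = (16 + (-6 + 16 - 20))*137 = (16 - 10)*137 = 6*137 = 822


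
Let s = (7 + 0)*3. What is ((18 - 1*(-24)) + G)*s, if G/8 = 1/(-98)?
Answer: 6162/7 ≈ 880.29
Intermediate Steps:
G = -4/49 (G = 8/(-98) = 8*(-1/98) = -4/49 ≈ -0.081633)
s = 21 (s = 7*3 = 21)
((18 - 1*(-24)) + G)*s = ((18 - 1*(-24)) - 4/49)*21 = ((18 + 24) - 4/49)*21 = (42 - 4/49)*21 = (2054/49)*21 = 6162/7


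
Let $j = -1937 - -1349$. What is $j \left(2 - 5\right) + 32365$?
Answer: $34129$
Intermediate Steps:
$j = -588$ ($j = -1937 + 1349 = -588$)
$j \left(2 - 5\right) + 32365 = - 588 \left(2 - 5\right) + 32365 = \left(-588\right) \left(-3\right) + 32365 = 1764 + 32365 = 34129$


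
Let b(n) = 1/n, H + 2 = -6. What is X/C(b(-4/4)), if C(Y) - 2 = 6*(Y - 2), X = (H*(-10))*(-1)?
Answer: 5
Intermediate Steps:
H = -8 (H = -2 - 6 = -8)
X = -80 (X = -8*(-10)*(-1) = 80*(-1) = -80)
C(Y) = -10 + 6*Y (C(Y) = 2 + 6*(Y - 2) = 2 + 6*(-2 + Y) = 2 + (-12 + 6*Y) = -10 + 6*Y)
X/C(b(-4/4)) = -80/(-10 + 6/((-4/4))) = -80/(-10 + 6/((-4*¼))) = -80/(-10 + 6/(-1)) = -80/(-10 + 6*(-1)) = -80/(-10 - 6) = -80/(-16) = -80*(-1/16) = 5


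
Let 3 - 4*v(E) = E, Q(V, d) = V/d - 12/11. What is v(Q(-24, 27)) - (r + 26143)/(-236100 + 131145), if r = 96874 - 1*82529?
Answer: 22592021/13854060 ≈ 1.6307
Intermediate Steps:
Q(V, d) = -12/11 + V/d (Q(V, d) = V/d - 12*1/11 = V/d - 12/11 = -12/11 + V/d)
v(E) = 3/4 - E/4
r = 14345 (r = 96874 - 82529 = 14345)
v(Q(-24, 27)) - (r + 26143)/(-236100 + 131145) = (3/4 - (-12/11 - 24/27)/4) - (14345 + 26143)/(-236100 + 131145) = (3/4 - (-12/11 - 24*1/27)/4) - 40488/(-104955) = (3/4 - (-12/11 - 8/9)/4) - 40488*(-1)/104955 = (3/4 - 1/4*(-196/99)) - 1*(-13496/34985) = (3/4 + 49/99) + 13496/34985 = 493/396 + 13496/34985 = 22592021/13854060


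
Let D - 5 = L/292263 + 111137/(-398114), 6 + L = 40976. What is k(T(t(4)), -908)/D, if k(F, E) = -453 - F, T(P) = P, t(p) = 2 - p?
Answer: -52475650383882/565599457459 ≈ -92.779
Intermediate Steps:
L = 40970 (L = -6 + 40976 = 40970)
D = 565599457459/116353991982 (D = 5 + (40970/292263 + 111137/(-398114)) = 5 + (40970*(1/292263) + 111137*(-1/398114)) = 5 + (40970/292263 - 111137/398114) = 5 - 16170502451/116353991982 = 565599457459/116353991982 ≈ 4.8610)
k(T(t(4)), -908)/D = (-453 - (2 - 1*4))/(565599457459/116353991982) = (-453 - (2 - 4))*(116353991982/565599457459) = (-453 - 1*(-2))*(116353991982/565599457459) = (-453 + 2)*(116353991982/565599457459) = -451*116353991982/565599457459 = -52475650383882/565599457459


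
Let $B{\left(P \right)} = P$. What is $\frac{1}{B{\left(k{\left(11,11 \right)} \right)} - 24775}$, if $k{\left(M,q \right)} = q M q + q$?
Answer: $- \frac{1}{23433} \approx -4.2675 \cdot 10^{-5}$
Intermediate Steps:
$k{\left(M,q \right)} = q + M q^{2}$ ($k{\left(M,q \right)} = M q q + q = M q^{2} + q = q + M q^{2}$)
$\frac{1}{B{\left(k{\left(11,11 \right)} \right)} - 24775} = \frac{1}{11 \left(1 + 11 \cdot 11\right) - 24775} = \frac{1}{11 \left(1 + 121\right) - 24775} = \frac{1}{11 \cdot 122 - 24775} = \frac{1}{1342 - 24775} = \frac{1}{-23433} = - \frac{1}{23433}$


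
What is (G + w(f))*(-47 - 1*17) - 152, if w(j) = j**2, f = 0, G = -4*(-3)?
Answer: -920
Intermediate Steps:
G = 12
(G + w(f))*(-47 - 1*17) - 152 = (12 + 0**2)*(-47 - 1*17) - 152 = (12 + 0)*(-47 - 17) - 152 = 12*(-64) - 152 = -768 - 152 = -920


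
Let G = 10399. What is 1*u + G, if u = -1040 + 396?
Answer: 9755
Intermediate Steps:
u = -644
1*u + G = 1*(-644) + 10399 = -644 + 10399 = 9755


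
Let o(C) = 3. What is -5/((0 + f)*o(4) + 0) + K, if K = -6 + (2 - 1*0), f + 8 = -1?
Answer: -103/27 ≈ -3.8148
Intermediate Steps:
f = -9 (f = -8 - 1 = -9)
K = -4 (K = -6 + (2 + 0) = -6 + 2 = -4)
-5/((0 + f)*o(4) + 0) + K = -5/((0 - 9)*3 + 0) - 4 = -5/(-9*3 + 0) - 4 = -5/(-27 + 0) - 4 = -5/(-27) - 4 = -5*(-1/27) - 4 = 5/27 - 4 = -103/27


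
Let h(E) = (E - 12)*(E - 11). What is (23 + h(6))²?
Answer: 2809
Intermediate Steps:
h(E) = (-12 + E)*(-11 + E)
(23 + h(6))² = (23 + (132 + 6² - 23*6))² = (23 + (132 + 36 - 138))² = (23 + 30)² = 53² = 2809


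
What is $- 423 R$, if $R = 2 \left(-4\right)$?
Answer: $3384$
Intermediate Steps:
$R = -8$
$- 423 R = \left(-423\right) \left(-8\right) = 3384$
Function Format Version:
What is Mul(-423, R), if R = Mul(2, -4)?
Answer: 3384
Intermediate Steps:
R = -8
Mul(-423, R) = Mul(-423, -8) = 3384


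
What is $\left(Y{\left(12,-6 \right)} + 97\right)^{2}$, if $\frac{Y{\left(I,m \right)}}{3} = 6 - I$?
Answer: $6241$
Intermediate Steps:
$Y{\left(I,m \right)} = 18 - 3 I$ ($Y{\left(I,m \right)} = 3 \left(6 - I\right) = 18 - 3 I$)
$\left(Y{\left(12,-6 \right)} + 97\right)^{2} = \left(\left(18 - 36\right) + 97\right)^{2} = \left(-18 + 97\right)^{2} = 79^{2} = 6241$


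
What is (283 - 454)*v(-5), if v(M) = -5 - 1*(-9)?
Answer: -684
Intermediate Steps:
v(M) = 4 (v(M) = -5 + 9 = 4)
(283 - 454)*v(-5) = (283 - 454)*4 = -171*4 = -684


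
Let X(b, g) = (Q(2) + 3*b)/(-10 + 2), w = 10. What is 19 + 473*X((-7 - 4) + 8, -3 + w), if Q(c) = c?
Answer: 3463/8 ≈ 432.88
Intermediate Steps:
X(b, g) = -1/4 - 3*b/8 (X(b, g) = (2 + 3*b)/(-10 + 2) = (2 + 3*b)/(-8) = (2 + 3*b)*(-1/8) = -1/4 - 3*b/8)
19 + 473*X((-7 - 4) + 8, -3 + w) = 19 + 473*(-1/4 - 3*((-7 - 4) + 8)/8) = 19 + 473*(-1/4 - 3*(-11 + 8)/8) = 19 + 473*(-1/4 - 3/8*(-3)) = 19 + 473*(-1/4 + 9/8) = 19 + 473*(7/8) = 19 + 3311/8 = 3463/8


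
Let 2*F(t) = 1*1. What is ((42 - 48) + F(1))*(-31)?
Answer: 341/2 ≈ 170.50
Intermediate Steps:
F(t) = ½ (F(t) = (1*1)/2 = (½)*1 = ½)
((42 - 48) + F(1))*(-31) = ((42 - 48) + ½)*(-31) = (-6 + ½)*(-31) = -11/2*(-31) = 341/2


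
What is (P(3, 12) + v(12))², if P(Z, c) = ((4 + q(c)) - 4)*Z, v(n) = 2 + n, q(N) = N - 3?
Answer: 1681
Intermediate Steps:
q(N) = -3 + N
P(Z, c) = Z*(-3 + c) (P(Z, c) = ((4 + (-3 + c)) - 4)*Z = ((1 + c) - 4)*Z = (-3 + c)*Z = Z*(-3 + c))
(P(3, 12) + v(12))² = (3*(-3 + 12) + (2 + 12))² = (3*9 + 14)² = (27 + 14)² = 41² = 1681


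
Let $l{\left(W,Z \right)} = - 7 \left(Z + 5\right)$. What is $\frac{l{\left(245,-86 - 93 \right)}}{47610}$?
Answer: $\frac{203}{7935} \approx 0.025583$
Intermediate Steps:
$l{\left(W,Z \right)} = -35 - 7 Z$ ($l{\left(W,Z \right)} = - 7 \left(5 + Z\right) = -35 - 7 Z$)
$\frac{l{\left(245,-86 - 93 \right)}}{47610} = \frac{-35 - 7 \left(-86 - 93\right)}{47610} = \left(-35 - -1253\right) \frac{1}{47610} = \left(-35 + 1253\right) \frac{1}{47610} = 1218 \cdot \frac{1}{47610} = \frac{203}{7935}$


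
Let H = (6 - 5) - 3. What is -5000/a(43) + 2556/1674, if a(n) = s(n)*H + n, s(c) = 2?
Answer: -153154/1209 ≈ -126.68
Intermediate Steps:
H = -2 (H = 1 - 3 = -2)
a(n) = -4 + n (a(n) = 2*(-2) + n = -4 + n)
-5000/a(43) + 2556/1674 = -5000/(-4 + 43) + 2556/1674 = -5000/39 + 2556*(1/1674) = -5000*1/39 + 142/93 = -5000/39 + 142/93 = -153154/1209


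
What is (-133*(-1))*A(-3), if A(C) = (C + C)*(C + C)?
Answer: 4788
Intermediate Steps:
A(C) = 4*C² (A(C) = (2*C)*(2*C) = 4*C²)
(-133*(-1))*A(-3) = (-133*(-1))*(4*(-3)²) = 133*(4*9) = 133*36 = 4788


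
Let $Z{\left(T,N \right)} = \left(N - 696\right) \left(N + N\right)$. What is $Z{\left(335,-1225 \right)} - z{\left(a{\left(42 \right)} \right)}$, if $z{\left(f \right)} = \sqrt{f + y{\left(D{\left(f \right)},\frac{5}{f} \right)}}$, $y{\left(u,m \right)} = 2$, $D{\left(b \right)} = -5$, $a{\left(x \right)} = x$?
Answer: $4706450 - 2 \sqrt{11} \approx 4.7064 \cdot 10^{6}$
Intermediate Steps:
$Z{\left(T,N \right)} = 2 N \left(-696 + N\right)$ ($Z{\left(T,N \right)} = \left(-696 + N\right) 2 N = 2 N \left(-696 + N\right)$)
$z{\left(f \right)} = \sqrt{2 + f}$ ($z{\left(f \right)} = \sqrt{f + 2} = \sqrt{2 + f}$)
$Z{\left(335,-1225 \right)} - z{\left(a{\left(42 \right)} \right)} = 2 \left(-1225\right) \left(-696 - 1225\right) - \sqrt{2 + 42} = 2 \left(-1225\right) \left(-1921\right) - \sqrt{44} = 4706450 - 2 \sqrt{11}$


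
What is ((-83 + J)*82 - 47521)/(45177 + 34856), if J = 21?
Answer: -52605/80033 ≈ -0.65729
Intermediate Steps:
((-83 + J)*82 - 47521)/(45177 + 34856) = ((-83 + 21)*82 - 47521)/(45177 + 34856) = (-62*82 - 47521)/80033 = (-5084 - 47521)*(1/80033) = -52605*1/80033 = -52605/80033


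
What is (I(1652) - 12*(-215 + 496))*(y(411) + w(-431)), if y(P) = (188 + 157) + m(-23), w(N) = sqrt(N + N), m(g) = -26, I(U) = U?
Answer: -548680 - 1720*I*sqrt(862) ≈ -5.4868e+5 - 50499.0*I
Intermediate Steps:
w(N) = sqrt(2)*sqrt(N) (w(N) = sqrt(2*N) = sqrt(2)*sqrt(N))
y(P) = 319 (y(P) = (188 + 157) - 26 = 345 - 26 = 319)
(I(1652) - 12*(-215 + 496))*(y(411) + w(-431)) = (1652 - 12*(-215 + 496))*(319 + sqrt(2)*sqrt(-431)) = (1652 - 12*281)*(319 + sqrt(2)*(I*sqrt(431))) = (1652 - 3372)*(319 + I*sqrt(862)) = -1720*(319 + I*sqrt(862)) = -548680 - 1720*I*sqrt(862)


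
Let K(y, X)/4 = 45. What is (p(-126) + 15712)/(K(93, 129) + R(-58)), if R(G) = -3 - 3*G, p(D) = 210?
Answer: 15922/351 ≈ 45.362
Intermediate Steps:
K(y, X) = 180 (K(y, X) = 4*45 = 180)
(p(-126) + 15712)/(K(93, 129) + R(-58)) = (210 + 15712)/(180 + (-3 - 3*(-58))) = 15922/(180 + (-3 + 174)) = 15922/(180 + 171) = 15922/351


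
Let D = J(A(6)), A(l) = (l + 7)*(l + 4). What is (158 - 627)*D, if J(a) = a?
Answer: -60970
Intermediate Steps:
A(l) = (4 + l)*(7 + l) (A(l) = (7 + l)*(4 + l) = (4 + l)*(7 + l))
D = 130 (D = 28 + 6² + 11*6 = 28 + 36 + 66 = 130)
(158 - 627)*D = (158 - 627)*130 = -469*130 = -60970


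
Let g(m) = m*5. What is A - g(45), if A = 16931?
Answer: 16706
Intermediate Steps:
g(m) = 5*m
A - g(45) = 16931 - 5*45 = 16931 - 1*225 = 16931 - 225 = 16706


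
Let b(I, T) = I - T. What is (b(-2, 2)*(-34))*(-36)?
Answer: -4896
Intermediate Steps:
(b(-2, 2)*(-34))*(-36) = ((-2 - 1*2)*(-34))*(-36) = ((-2 - 2)*(-34))*(-36) = -4*(-34)*(-36) = 136*(-36) = -4896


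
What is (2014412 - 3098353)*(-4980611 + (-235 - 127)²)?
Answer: 5256644503547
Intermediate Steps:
(2014412 - 3098353)*(-4980611 + (-235 - 127)²) = -1083941*(-4980611 + (-362)²) = -1083941*(-4980611 + 131044) = -1083941*(-4849567) = 5256644503547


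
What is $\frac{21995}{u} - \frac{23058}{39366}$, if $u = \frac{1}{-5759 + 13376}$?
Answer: $\frac{122133681608}{729} \approx 1.6754 \cdot 10^{8}$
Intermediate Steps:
$u = \frac{1}{7617} \approx 0.00013129$
$\frac{21995}{u} - \frac{23058}{39366} = 21995 \frac{1}{\frac{1}{7617}} - \frac{23058}{39366} = 21995 \cdot 7617 - \frac{427}{729} = 167535915 - \frac{427}{729} = \frac{122133681608}{729}$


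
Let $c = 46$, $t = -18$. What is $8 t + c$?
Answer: $-98$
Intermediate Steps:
$8 t + c = 8 \left(-18\right) + 46 = -144 + 46 = -98$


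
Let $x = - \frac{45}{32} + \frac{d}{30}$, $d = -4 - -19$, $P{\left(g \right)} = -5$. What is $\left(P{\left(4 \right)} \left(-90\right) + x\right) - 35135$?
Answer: $- \frac{1109949}{32} \approx -34686.0$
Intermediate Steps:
$d = 15$ ($d = -4 + 19 = 15$)
$x = - \frac{29}{32}$ ($x = - \frac{45}{32} + \frac{15}{30} = \left(-45\right) \frac{1}{32} + 15 \cdot \frac{1}{30} = - \frac{45}{32} + \frac{1}{2} = - \frac{29}{32} \approx -0.90625$)
$\left(P{\left(4 \right)} \left(-90\right) + x\right) - 35135 = \left(\left(-5\right) \left(-90\right) - \frac{29}{32}\right) - 35135 = \left(450 - \frac{29}{32}\right) - 35135 = \frac{14371}{32} - 35135 = - \frac{1109949}{32}$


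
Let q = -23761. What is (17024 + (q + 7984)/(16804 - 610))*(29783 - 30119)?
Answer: -15437569224/2699 ≈ -5.7197e+6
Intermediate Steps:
(17024 + (q + 7984)/(16804 - 610))*(29783 - 30119) = (17024 + (-23761 + 7984)/(16804 - 610))*(29783 - 30119) = (17024 - 15777/16194)*(-336) = (17024 - 15777*1/16194)*(-336) = (17024 - 5259/5398)*(-336) = (91890293/5398)*(-336) = -15437569224/2699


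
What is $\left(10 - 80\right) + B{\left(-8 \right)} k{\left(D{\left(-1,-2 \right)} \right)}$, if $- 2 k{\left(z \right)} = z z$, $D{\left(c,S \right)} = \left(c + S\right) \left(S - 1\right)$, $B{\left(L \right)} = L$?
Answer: $254$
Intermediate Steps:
$D{\left(c,S \right)} = \left(-1 + S\right) \left(S + c\right)$ ($D{\left(c,S \right)} = \left(S + c\right) \left(-1 + S\right) = \left(-1 + S\right) \left(S + c\right)$)
$k{\left(z \right)} = - \frac{z^{2}}{2}$ ($k{\left(z \right)} = - \frac{z z}{2} = - \frac{z^{2}}{2}$)
$\left(10 - 80\right) + B{\left(-8 \right)} k{\left(D{\left(-1,-2 \right)} \right)} = \left(10 - 80\right) - 8 \left(- \frac{\left(\left(-2\right)^{2} - -2 - -1 - -2\right)^{2}}{2}\right) = \left(10 - 80\right) - 8 \left(- \frac{\left(4 + 2 + 1 + 2\right)^{2}}{2}\right) = -70 - 8 \left(- \frac{9^{2}}{2}\right) = -70 - 8 \left(\left(- \frac{1}{2}\right) 81\right) = -70 - -324 = -70 + 324 = 254$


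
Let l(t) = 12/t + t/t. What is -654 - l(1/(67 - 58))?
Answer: -763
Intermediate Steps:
l(t) = 1 + 12/t (l(t) = 12/t + 1 = 1 + 12/t)
-654 - l(1/(67 - 58)) = -654 - (12 + 1/(67 - 58))/(1/(67 - 58)) = -654 - (12 + 1/9)/(1/9) = -654 - (12 + 1/9)/1/9 = -654 - 9*109/9 = -654 - 1*109 = -654 - 109 = -763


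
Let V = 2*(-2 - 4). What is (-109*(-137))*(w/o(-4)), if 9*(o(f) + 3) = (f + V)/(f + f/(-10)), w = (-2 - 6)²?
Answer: -77412672/203 ≈ -3.8134e+5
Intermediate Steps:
w = 64 (w = (-8)² = 64)
V = -12 (V = 2*(-6) = -12)
o(f) = -3 + 10*(-12 + f)/(81*f) (o(f) = -3 + ((f - 12)/(f + f/(-10)))/9 = -3 + ((-12 + f)/(f + f*(-⅒)))/9 = -3 + ((-12 + f)/(f - f/10))/9 = -3 + ((-12 + f)/((9*f/10)))/9 = -3 + ((-12 + f)*(10/(9*f)))/9 = -3 + (10*(-12 + f)/(9*f))/9 = -3 + 10*(-12 + f)/(81*f))
(-109*(-137))*(w/o(-4)) = (-109*(-137))*(64/(((1/81)*(-120 - 233*(-4))/(-4)))) = 14933*(64/(((1/81)*(-¼)*(-120 + 932)))) = 14933*(64/(((1/81)*(-¼)*812))) = 14933*(64/(-203/81)) = 14933*(64*(-81/203)) = 14933*(-5184/203) = -77412672/203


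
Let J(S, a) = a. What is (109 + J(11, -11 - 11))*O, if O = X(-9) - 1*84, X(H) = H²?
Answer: -261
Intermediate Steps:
O = -3 (O = (-9)² - 1*84 = 81 - 84 = -3)
(109 + J(11, -11 - 11))*O = (109 + (-11 - 11))*(-3) = (109 - 22)*(-3) = 87*(-3) = -261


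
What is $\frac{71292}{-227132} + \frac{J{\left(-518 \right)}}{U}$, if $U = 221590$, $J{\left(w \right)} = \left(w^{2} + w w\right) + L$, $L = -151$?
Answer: $\frac{26514510581}{12582544970} \approx 2.1072$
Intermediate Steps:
$J{\left(w \right)} = -151 + 2 w^{2}$ ($J{\left(w \right)} = \left(w^{2} + w w\right) - 151 = \left(w^{2} + w^{2}\right) - 151 = 2 w^{2} - 151 = -151 + 2 w^{2}$)
$\frac{71292}{-227132} + \frac{J{\left(-518 \right)}}{U} = \frac{71292}{-227132} + \frac{-151 + 2 \left(-518\right)^{2}}{221590} = 71292 \left(- \frac{1}{227132}\right) + \left(-151 + 2 \cdot 268324\right) \frac{1}{221590} = - \frac{17823}{56783} + \left(-151 + 536648\right) \frac{1}{221590} = - \frac{17823}{56783} + 536497 \cdot \frac{1}{221590} = - \frac{17823}{56783} + \frac{536497}{221590} = \frac{26514510581}{12582544970}$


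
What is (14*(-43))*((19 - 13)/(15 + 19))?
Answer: -1806/17 ≈ -106.24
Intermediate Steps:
(14*(-43))*((19 - 13)/(15 + 19)) = -3612/34 = -602*3/17 = -1806/17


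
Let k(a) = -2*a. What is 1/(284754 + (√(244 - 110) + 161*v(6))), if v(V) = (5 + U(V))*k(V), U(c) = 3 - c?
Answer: 140445/39449595983 - √134/78899191966 ≈ 3.5600e-6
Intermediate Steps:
v(V) = -2*V*(8 - V) (v(V) = (5 + (3 - V))*(-2*V) = (8 - V)*(-2*V) = -2*V*(8 - V))
1/(284754 + (√(244 - 110) + 161*v(6))) = 1/(284754 + (√(244 - 110) + 161*(2*6*(-8 + 6)))) = 1/(284754 + (√134 + 161*(2*6*(-2)))) = 1/(284754 + (√134 + 161*(-24))) = 1/(284754 + (√134 - 3864)) = 1/(284754 + (-3864 + √134)) = 1/(280890 + √134)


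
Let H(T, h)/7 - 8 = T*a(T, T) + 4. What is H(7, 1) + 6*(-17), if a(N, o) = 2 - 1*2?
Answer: -18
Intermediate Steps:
a(N, o) = 0 (a(N, o) = 2 - 2 = 0)
H(T, h) = 84 (H(T, h) = 56 + 7*(T*0 + 4) = 56 + 7*(0 + 4) = 56 + 7*4 = 56 + 28 = 84)
H(7, 1) + 6*(-17) = 84 + 6*(-17) = 84 - 102 = -18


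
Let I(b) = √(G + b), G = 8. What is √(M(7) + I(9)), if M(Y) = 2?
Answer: √(2 + √17) ≈ 2.4745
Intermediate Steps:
I(b) = √(8 + b)
√(M(7) + I(9)) = √(2 + √(8 + 9)) = √(2 + √17)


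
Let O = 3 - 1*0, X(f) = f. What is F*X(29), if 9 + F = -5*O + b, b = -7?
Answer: -899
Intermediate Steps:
O = 3 (O = 3 + 0 = 3)
F = -31 (F = -9 + (-5*3 - 7) = -9 + (-15 - 7) = -9 - 22 = -31)
F*X(29) = -31*29 = -899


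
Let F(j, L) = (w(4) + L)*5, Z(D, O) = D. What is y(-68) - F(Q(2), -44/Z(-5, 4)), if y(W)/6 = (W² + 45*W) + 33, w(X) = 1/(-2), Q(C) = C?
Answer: 19081/2 ≈ 9540.5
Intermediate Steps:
w(X) = -½ (w(X) = 1*(-½) = -½)
y(W) = 198 + 6*W² + 270*W (y(W) = 6*((W² + 45*W) + 33) = 6*(33 + W² + 45*W) = 198 + 6*W² + 270*W)
F(j, L) = -5/2 + 5*L (F(j, L) = (-½ + L)*5 = -5/2 + 5*L)
y(-68) - F(Q(2), -44/Z(-5, 4)) = (198 + 6*(-68)² + 270*(-68)) - (-5/2 + 5*(-44/(-5))) = (198 + 6*4624 - 18360) - (-5/2 + 5*(-44*(-⅕))) = (198 + 27744 - 18360) - (-5/2 + 5*(44/5)) = 9582 - (-5/2 + 44) = 9582 - 1*83/2 = 9582 - 83/2 = 19081/2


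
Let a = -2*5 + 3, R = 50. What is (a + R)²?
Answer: 1849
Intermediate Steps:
a = -7 (a = -10 + 3 = -7)
(a + R)² = (-7 + 50)² = 43² = 1849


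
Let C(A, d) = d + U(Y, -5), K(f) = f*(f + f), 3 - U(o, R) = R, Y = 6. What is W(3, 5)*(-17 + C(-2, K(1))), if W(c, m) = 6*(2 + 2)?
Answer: -168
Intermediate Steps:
U(o, R) = 3 - R
K(f) = 2*f² (K(f) = f*(2*f) = 2*f²)
W(c, m) = 24 (W(c, m) = 6*4 = 24)
C(A, d) = 8 + d (C(A, d) = d + (3 - 1*(-5)) = d + (3 + 5) = d + 8 = 8 + d)
W(3, 5)*(-17 + C(-2, K(1))) = 24*(-17 + (8 + 2*1²)) = 24*(-17 + (8 + 2*1)) = 24*(-17 + (8 + 2)) = 24*(-17 + 10) = 24*(-7) = -168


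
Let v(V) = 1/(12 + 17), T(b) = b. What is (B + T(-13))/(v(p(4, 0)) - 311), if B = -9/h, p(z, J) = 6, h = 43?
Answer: 8236/193887 ≈ 0.042478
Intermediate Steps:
v(V) = 1/29
B = -9/43 ≈ -0.20930
(B + T(-13))/(v(p(4, 0)) - 311) = (-9/43 - 13)/(1/29 - 311) = -568/(43*(-9018/29)) = -568/43*(-29/9018) = 8236/193887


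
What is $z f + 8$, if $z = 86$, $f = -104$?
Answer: $-8936$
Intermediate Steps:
$z f + 8 = 86 \left(-104\right) + 8 = -8944 + 8 = -8936$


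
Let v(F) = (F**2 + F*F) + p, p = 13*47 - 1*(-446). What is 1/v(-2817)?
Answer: 1/15872035 ≈ 6.3004e-8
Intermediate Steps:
p = 1057 (p = 611 + 446 = 1057)
v(F) = 1057 + 2*F**2 (v(F) = (F**2 + F*F) + 1057 = (F**2 + F**2) + 1057 = 2*F**2 + 1057 = 1057 + 2*F**2)
1/v(-2817) = 1/(1057 + 2*(-2817)**2) = 1/(1057 + 2*7935489) = 1/(1057 + 15870978) = 1/15872035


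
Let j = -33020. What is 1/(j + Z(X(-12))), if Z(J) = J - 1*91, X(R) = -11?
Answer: -1/33122 ≈ -3.0191e-5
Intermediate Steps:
Z(J) = -91 + J (Z(J) = J - 91 = -91 + J)
1/(j + Z(X(-12))) = 1/(-33020 + (-91 - 11)) = 1/(-33020 - 102) = 1/(-33122) = -1/33122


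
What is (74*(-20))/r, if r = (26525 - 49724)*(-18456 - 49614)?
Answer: -4/4267989 ≈ -9.3721e-7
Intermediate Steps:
r = 1579155930 (r = -23199*(-68070) = 1579155930)
(74*(-20))/r = (74*(-20))/1579155930 = -1480*1/1579155930 = -4/4267989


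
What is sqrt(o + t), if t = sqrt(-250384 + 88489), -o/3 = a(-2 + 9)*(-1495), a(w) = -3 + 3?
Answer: 161895**(1/4)*sqrt(I) ≈ 14.184 + 14.184*I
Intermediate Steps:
a(w) = 0
o = 0 (o = -0*(-1495) = -3*0 = 0)
t = I*sqrt(161895) (t = sqrt(-161895) = I*sqrt(161895) ≈ 402.36*I)
sqrt(o + t) = sqrt(0 + I*sqrt(161895)) = sqrt(I*sqrt(161895)) = 161895**(1/4)*sqrt(I)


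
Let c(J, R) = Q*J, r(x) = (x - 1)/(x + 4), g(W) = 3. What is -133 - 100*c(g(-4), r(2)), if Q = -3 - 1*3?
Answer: 1667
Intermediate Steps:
r(x) = (-1 + x)/(4 + x)
Q = -6 (Q = -3 - 3 = -6)
c(J, R) = -6*J
-133 - 100*c(g(-4), r(2)) = -133 - (-600)*3 = -133 - 100*(-18) = -133 + 1800 = 1667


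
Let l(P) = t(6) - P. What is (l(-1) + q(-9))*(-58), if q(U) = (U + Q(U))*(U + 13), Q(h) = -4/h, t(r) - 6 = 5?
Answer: 11600/9 ≈ 1288.9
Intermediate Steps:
t(r) = 11 (t(r) = 6 + 5 = 11)
l(P) = 11 - P
q(U) = (13 + U)*(U - 4/U) (q(U) = (U - 4/U)*(U + 13) = (U - 4/U)*(13 + U) = (13 + U)*(U - 4/U))
(l(-1) + q(-9))*(-58) = ((11 - 1*(-1)) + (-4 + (-9)² - 52/(-9) + 13*(-9)))*(-58) = ((11 + 1) + (-4 + 81 - 52*(-⅑) - 117))*(-58) = (12 + (-4 + 81 + 52/9 - 117))*(-58) = (12 - 308/9)*(-58) = -200/9*(-58) = 11600/9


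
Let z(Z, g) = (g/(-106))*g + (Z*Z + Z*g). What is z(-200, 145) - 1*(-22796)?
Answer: 3561351/106 ≈ 33598.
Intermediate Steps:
z(Z, g) = Z**2 - g**2/106 + Z*g (z(Z, g) = (g*(-1/106))*g + (Z**2 + Z*g) = (-g/106)*g + (Z**2 + Z*g) = -g**2/106 + (Z**2 + Z*g) = Z**2 - g**2/106 + Z*g)
z(-200, 145) - 1*(-22796) = ((-200)**2 - 1/106*145**2 - 200*145) - 1*(-22796) = (40000 - 1/106*21025 - 29000) + 22796 = (40000 - 21025/106 - 29000) + 22796 = 1144975/106 + 22796 = 3561351/106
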